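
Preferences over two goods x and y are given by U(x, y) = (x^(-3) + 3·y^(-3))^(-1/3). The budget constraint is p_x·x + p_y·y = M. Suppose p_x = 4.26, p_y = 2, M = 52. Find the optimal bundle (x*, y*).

x* = 6.9894, y* = 11.1126

From the CES first-order condition, (1/3)·(y/x)^(4) = p_x/p_y.
Solve for the ratio: y/x = [3·p_x/p_y]^(0.25).
Substitute y = (y/x)·x into the budget: x* = M/(p_x + p_y·(y/x)).
Numerically y/x = 1.58992, so x* = 52/(4.26 + 2·1.58992) = 6.9894 and y* = 1.58992·6.9894 = 11.1126.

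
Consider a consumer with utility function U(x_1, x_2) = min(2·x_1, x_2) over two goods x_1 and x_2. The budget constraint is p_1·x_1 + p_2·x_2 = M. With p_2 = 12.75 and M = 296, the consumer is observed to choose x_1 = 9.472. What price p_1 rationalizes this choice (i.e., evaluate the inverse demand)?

With perfect complements, no substitution: consume in ratio x_1:x_2 = 1:2.
Budget: p_1·x_1 + p_2·2·x_1 = M, so (p_1 + 2·p_2)·x_1 = M.
Demand: x_1*(p_1,p_2,M) = M/(p_1 + 2·p_2), x_2* = 2·M/(p_1 + 2·p_2).
Set x_1* = 9.472 in the demand function and solve for p_1: p_1 = 5.75.

p_1 = 5.75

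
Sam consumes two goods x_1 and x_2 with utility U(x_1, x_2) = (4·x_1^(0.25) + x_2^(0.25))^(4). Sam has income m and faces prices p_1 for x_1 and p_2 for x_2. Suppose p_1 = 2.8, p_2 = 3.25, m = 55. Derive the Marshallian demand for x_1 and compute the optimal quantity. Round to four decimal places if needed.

From the CES first-order condition, 4·(x_2/x_1)^(0.75) = p_1/p_2.
Hence x_2/x_1 = ((1/4)·p_1/p_2)^(1/(0.75)), i.e. raised to the 4/3 power.
With the ratio pinned down, the budget gives x_1* = m/(p_1 + p_2·(x_2/x_1)) and x_2* = (x_2/x_1)·x_1*.
Numerically x_2/x_1 = 0.129108, so x_1* = 55/(2.8 + 3.25·0.129108) = 17.0829.

x_1* = 17.0829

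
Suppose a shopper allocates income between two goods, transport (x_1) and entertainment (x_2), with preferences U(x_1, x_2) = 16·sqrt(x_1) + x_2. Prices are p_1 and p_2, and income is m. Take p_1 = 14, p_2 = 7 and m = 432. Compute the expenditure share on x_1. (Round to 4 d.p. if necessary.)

share on x_1 = 0.5185

MU_x_1 = 8/√x_1, MU_x_2 = 1. Tangency: 8/√x_1 = p_1/p_2.
Solve: √x_1 = 8·p_2/p_1, so x_1*(p_1,p_2) = (8·p_2/p_1)², and x_2* = (m − p_1·x_1*)/p_2.
Plugging in: x_1* = (8·7/14)² = 16, x_2* = 29.7143.
Expenditure on x_1: 14·16 = 224; share = 0.5185.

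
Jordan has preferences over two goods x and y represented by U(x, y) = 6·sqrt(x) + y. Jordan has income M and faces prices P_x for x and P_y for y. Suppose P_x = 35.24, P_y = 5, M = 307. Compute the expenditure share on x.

Utility is quasi-linear in y; the FOC for x is 3/√x = P_x/P_y.
Thus x* = (3·P_y/P_x)² — independent of M — with the rest of income spent on y.
Plugging in: x* = (3·5/35.24)² = 0.1812, y* = 60.123.
Expenditure on x: 35.24·0.1812 = 6.3848; share = 0.0208.

share on x = 0.0208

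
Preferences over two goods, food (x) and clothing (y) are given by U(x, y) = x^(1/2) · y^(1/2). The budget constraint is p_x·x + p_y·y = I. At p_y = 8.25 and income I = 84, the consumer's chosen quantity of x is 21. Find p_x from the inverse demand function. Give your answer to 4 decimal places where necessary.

p_x = 2

The MRS is y/x. Set MRS = p_x/p_y.
So 0.5·p_y·y = 0.5·p_x·x; combined with the budget, a share 0.5 of income goes to x.
Demand: x*(p_x,p_y,I) = 0.5·I/p_x and y* = 0.5·I/p_y.
Set x* = 21 in the demand function and solve for p_x: p_x = 2.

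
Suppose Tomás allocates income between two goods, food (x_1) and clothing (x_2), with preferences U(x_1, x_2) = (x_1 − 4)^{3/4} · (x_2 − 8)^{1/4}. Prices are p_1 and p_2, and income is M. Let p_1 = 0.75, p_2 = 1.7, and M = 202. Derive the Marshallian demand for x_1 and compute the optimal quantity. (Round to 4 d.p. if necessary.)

This is Cobb-Douglas in (x_1−4, x_2−8): tangency gives 0.75·p_2·(x_2−8) = 0.25·p_1·(x_1−4).
Substituting into the budget: x_1* = 4 + 0.75·(M − 4·p_1 − 8·p_2)/p_1, and x_2* = 8 + 0.25·(…)/p_2.
Discretionary income = 202 − 4·0.75 − 8·1.7 = 185.4; x_1* = 4 + 0.75·185.4/0.75 = 189.4.

x_1* = 189.4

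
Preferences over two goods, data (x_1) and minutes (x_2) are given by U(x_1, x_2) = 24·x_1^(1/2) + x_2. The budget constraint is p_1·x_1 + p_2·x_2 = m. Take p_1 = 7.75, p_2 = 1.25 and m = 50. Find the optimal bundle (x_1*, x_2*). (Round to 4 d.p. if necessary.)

x_1* = 3.7461, x_2* = 16.7742

Utility is quasi-linear in x_2; the FOC for x_1 is 12/√x_1 = p_1/p_2.
Thus x_1* = (12·p_2/p_1)² — independent of m — with the rest of income spent on x_2.
Plugging in: x_1* = (12·1.25/7.75)² = 3.7461, x_2* = 16.7742.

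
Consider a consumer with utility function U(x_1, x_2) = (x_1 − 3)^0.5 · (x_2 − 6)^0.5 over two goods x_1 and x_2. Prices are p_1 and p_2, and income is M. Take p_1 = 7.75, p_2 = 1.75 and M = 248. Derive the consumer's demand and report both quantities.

x_1* = 16.8226, x_2* = 67.2143

MRS = (x_2−6)/(x_1−3). Tangency with p_1/p_2 gives x_2−6 = (p_1/p_2)·(x_1−3).
Substituting into the budget: x_1* = 3 + 0.5·(M − 3·p_1 − 6·p_2)/p_1, and x_2* = 6 + 0.5·(…)/p_2.
Discretionary income = 248 − 3·7.75 − 6·1.75 = 214.25; x_1* = 3 + 0.5·214.25/7.75 = 16.8226; x_2* = 6 + 0.5·214.25/1.75 = 67.2143.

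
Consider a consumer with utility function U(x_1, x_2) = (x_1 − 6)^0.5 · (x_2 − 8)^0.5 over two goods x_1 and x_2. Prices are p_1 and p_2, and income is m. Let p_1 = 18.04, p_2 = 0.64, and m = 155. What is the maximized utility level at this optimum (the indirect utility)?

This is Cobb-Douglas in (x_1−6, x_2−8): tangency gives 0.5·p_2·(x_2−8) = 0.5·p_1·(x_1−6).
After buying the subsistence bundle (6, 8), a share 0.5 of the remaining income goes to x_1: x_1* = 6 + 0.5·(m − 6p_1 − 8p_2)/p_1.
Discretionary income = 155 − 6·18.04 − 8·0.64 = 41.64; x_1* = 6 + 0.5·41.64/18.04 = 7.1541; x_2* = 8 + 0.5·41.64/0.64 = 40.5312.
Utility at the optimum: U(7.1541, 40.5312) = 6.1273.

V = 6.1273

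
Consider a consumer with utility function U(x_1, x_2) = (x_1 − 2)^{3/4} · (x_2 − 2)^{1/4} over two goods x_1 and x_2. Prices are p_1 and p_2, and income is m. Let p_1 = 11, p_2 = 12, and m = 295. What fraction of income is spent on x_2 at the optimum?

share on x_2 = 0.2924

MRS = 3·(x_2−2)/(x_1−2). Tangency with p_1/p_2 gives x_2−2 = (1/3)·(p_1/p_2)·(x_1−2).
After buying the subsistence bundle (2, 2), a share 0.75 of the remaining income goes to x_1: x_1* = 2 + 0.75·(m − 2p_1 − 2p_2)/p_1.
Discretionary income = 295 − 2·11 − 2·12 = 249; x_1* = 2 + 0.75·249/11 = 18.9773; x_2* = 2 + 0.25·249/12 = 7.1875.
Expenditure on x_2: 12·7.1875 = 86.25; share = 0.2924.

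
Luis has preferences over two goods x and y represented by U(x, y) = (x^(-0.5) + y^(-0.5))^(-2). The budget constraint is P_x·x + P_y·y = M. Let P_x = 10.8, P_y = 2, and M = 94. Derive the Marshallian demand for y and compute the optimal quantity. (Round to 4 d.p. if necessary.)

y* = 17.0635

MU_x ∝ x^(-1.5), MU_y ∝ y^(-1.5), so MRS = (y/x)^(1.5) = P_x/P_y.
Hence y/x = (P_x/P_y)^(1/(1.5)), i.e. raised to the 2/3 power.
With the ratio pinned down, the budget gives x* = M/(P_x + P_y·(y/x)) and y* = (y/x)·x*.
Numerically y/x = 3.077957, so x* = 94/(10.8 + 2·3.077957) = 5.5438 and y* = 3.077957·5.5438 = 17.0635.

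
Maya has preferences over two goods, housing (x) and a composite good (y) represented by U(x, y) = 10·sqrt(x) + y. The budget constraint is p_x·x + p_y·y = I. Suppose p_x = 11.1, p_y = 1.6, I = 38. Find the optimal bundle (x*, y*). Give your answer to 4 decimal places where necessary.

Utility is quasi-linear in y; the FOC for x is 5/√x = p_x/p_y.
Thus x* = (5·p_y/p_x)² — independent of I — with the rest of income spent on y.
Plugging in: x* = (5·1.6/11.1)² = 0.5194, y* = 20.1464.

x* = 0.5194, y* = 20.1464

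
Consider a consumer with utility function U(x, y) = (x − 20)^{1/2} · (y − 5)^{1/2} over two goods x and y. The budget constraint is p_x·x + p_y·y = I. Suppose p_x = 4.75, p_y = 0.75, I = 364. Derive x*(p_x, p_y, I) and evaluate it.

Substituting into the budget: x* = 20 + 0.5·(I − 20·p_x − 5·p_y)/p_x, and y* = 5 + 0.5·(…)/p_y.
Discretionary income = 364 − 20·4.75 − 5·0.75 = 265.25; x* = 20 + 0.5·265.25/4.75 = 47.9211.

x* = 47.9211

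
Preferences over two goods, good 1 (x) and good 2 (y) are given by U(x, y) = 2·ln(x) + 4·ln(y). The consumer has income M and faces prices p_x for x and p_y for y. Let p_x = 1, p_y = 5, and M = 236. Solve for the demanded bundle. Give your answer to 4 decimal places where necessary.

x* = 78.6667, y* = 31.4667

Tangency: MRS = (1/2)·y/x = p_x/p_y.
Rearranging, p_y·y = 2·p_x·x. Substituting into the budget gives p_x·x·(1 + 2) = M.
Demand: x*(p_x,p_y,M) = 1/3·M/p_x and y* = 2/3·M/p_y.
At p_x=1, p_y=5, M=236: x* = 1/3·236/1 = 78.6667, y* = 31.4667.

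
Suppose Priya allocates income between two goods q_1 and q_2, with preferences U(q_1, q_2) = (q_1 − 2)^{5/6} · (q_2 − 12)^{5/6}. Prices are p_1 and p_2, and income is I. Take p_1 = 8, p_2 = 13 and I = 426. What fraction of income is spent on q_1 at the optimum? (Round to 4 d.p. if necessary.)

share on q_1 = 0.3357

Let q_1' = q_1−2, q_2' = q_2−12. MRS = q_2'/q_1' = p_1/p_2.
After buying the subsistence bundle (2, 12), a share 0.5 of the remaining income goes to q_1: q_1* = 2 + 0.5·(I − 2p_1 − 12p_2)/p_1.
Discretionary income = 426 − 2·8 − 12·13 = 254; q_1* = 2 + 0.5·254/8 = 17.875; q_2* = 12 + 0.5·254/13 = 21.7692.
Expenditure on q_1: 8·17.875 = 143; share = 0.3357.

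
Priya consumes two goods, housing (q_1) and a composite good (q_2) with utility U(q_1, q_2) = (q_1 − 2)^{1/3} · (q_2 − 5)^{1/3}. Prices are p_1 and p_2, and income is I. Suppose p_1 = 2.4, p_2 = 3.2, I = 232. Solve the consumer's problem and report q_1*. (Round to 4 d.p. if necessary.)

MRS = (q_2−5)/(q_1−2). Tangency with p_1/p_2 gives q_2−5 = (p_1/p_2)·(q_1−2).
After buying the subsistence bundle (2, 5), a share 0.5 of the remaining income goes to q_1: q_1* = 2 + 0.5·(I − 2p_1 − 5p_2)/p_1.
Discretionary income = 232 − 2·2.4 − 5·3.2 = 211.2; q_1* = 2 + 0.5·211.2/2.4 = 46.

q_1* = 46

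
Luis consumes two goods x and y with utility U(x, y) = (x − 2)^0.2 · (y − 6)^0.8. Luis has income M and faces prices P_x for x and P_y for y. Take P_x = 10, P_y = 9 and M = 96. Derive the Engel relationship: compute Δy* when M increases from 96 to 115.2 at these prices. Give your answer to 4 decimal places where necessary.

This is Cobb-Douglas in (x−2, y−6): tangency gives 0.2·P_y·(y−6) = 0.8·P_x·(x−2).
After buying the subsistence bundle (2, 6), a share 0.2 of the remaining income goes to x: x* = 2 + 0.2·(M − 2P_x − 6P_y)/P_x.
Discretionary income = 96 − 2·10 − 6·9 = 22; y* = 6 + 0.8·22/9 = 7.9556.
At M' = 115.2: y* = 9.6622. Change: 9.6622 − 7.9556 = 1.7067.

Δy* = 1.7067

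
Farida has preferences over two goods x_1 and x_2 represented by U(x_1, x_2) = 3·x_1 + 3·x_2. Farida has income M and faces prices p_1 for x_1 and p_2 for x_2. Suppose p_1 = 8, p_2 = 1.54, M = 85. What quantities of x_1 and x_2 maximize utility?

Perfect substitutes: compare marginal utility per dollar. 3/p_1 vs 3/p_2 → 0.375 vs 1.9481.
x_2 gives more utility per dollar, so spend all income on x_2: x_2* = M/p_2, x_1* = 0.
Numerically: x_1* = 0, x_2* = 55.1948.

x_1* = 0, x_2* = 55.1948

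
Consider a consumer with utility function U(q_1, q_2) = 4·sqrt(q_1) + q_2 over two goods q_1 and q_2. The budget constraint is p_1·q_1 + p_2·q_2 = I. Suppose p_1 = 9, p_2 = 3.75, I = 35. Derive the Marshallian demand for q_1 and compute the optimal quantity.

Thus q_1* = (2·p_2/p_1)² — independent of I — with the rest of income spent on q_2.
Plugging in: q_1* = (2·3.75/9)² = 0.6944.

q_1* = 0.6944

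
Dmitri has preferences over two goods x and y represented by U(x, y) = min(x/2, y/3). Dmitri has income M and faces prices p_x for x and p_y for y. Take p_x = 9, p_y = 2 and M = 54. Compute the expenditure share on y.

share on y = 0.25

Leontief preferences: the optimum is at the kink where x/2 = y/3, i.e. y = (3/2)·x.
Budget: p_x·x + p_y·(3/2)·x = M, so (2·p_x + 3·p_y)·x = 2·M.
Demand: x*(p_x,p_y,M) = 2·M/(2·p_x + 3·p_y), y* = 3·M/(2·p_x + 3·p_y).
Here 2·9 + 3·2 = 24, giving x* = 4.5 and y* = 6.75.
Expenditure on y: 2·6.75 = 13.5; share = 0.25.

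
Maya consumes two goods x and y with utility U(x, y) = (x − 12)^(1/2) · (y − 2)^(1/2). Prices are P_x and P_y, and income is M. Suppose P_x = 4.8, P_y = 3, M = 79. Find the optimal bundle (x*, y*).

This is Cobb-Douglas in (x−12, y−2): tangency gives 0.5·P_y·(y−2) = 0.5·P_x·(x−12).
Substituting into the budget: x* = 12 + 0.5·(M − 12·P_x − 2·P_y)/P_x, and y* = 2 + 0.5·(…)/P_y.
Discretionary income = 79 − 12·4.8 − 2·3 = 15.4; x* = 12 + 0.5·15.4/4.8 = 13.6042; y* = 2 + 0.5·15.4/3 = 4.5667.

x* = 13.6042, y* = 4.5667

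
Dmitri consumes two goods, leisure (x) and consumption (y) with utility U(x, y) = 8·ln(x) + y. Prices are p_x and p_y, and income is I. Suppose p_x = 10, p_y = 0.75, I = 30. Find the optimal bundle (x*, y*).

At the given prices: x* = 8·0.75/10 = 0.6, and y* = 32.

x* = 0.6, y* = 32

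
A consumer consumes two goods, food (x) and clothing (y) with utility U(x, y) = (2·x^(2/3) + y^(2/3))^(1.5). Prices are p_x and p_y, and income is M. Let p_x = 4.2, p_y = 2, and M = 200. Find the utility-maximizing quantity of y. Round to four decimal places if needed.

MRS = MU_x/MU_y = 2·(y/x)^(1/3). Set equal to p_x/p_y.
Hence y/x = ((1/2)·p_x/p_y)^(1/(1/3)), i.e. raised to the 3 power.
With the ratio pinned down, the budget gives x* = M/(p_x + p_y·(y/x)) and y* = (y/x)·x*.
Numerically y/x = 1.157625, so x* = 200/(4.2 + 2·1.157625) = 30.6972 and y* = 1.157625·30.6972 = 35.5359.

y* = 35.5359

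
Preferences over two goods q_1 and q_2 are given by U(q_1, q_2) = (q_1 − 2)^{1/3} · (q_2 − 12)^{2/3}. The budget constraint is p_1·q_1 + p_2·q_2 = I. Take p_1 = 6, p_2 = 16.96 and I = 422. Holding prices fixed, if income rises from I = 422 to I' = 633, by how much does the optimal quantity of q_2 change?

Δq_2* = 8.294

This is Cobb-Douglas in (q_1−2, q_2−12): tangency gives 1/3·p_2·(q_2−12) = 2/3·p_1·(q_1−2).
Substituting into the budget: q_1* = 2 + 1/3·(I − 2·p_1 − 12·p_2)/p_1, and q_2* = 12 + 2/3·(…)/p_2.
Discretionary income = 422 − 2·6 − 12·16.96 = 206.48; q_2* = 12 + 2/3·206.48/16.96 = 20.1164.
At I' = 633: q_2* = 28.4104. Change: 28.4104 − 20.1164 = 8.294.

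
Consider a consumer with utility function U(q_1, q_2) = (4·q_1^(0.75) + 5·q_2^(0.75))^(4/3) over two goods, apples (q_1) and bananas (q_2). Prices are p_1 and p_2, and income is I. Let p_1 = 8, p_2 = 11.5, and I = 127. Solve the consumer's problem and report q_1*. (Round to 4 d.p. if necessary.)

MU_q_1 ∝ 4·q_1^(-0.25), MU_q_2 ∝ 5·q_2^(-0.25), so MRS = (4/5)·(q_2/q_1)^(0.25) = p_1/p_2.
Solve for the ratio: q_2/q_1 = [(5/4)·p_1/p_2]^(4).
Substitute q_2 = (q_2/q_1)·q_1 into the budget: q_1* = I/(p_1 + p_2·(q_2/q_1)).
Numerically q_2/q_1 = 0.571753, so q_1* = 127/(8 + 11.5·0.571753) = 8.7135.

q_1* = 8.7135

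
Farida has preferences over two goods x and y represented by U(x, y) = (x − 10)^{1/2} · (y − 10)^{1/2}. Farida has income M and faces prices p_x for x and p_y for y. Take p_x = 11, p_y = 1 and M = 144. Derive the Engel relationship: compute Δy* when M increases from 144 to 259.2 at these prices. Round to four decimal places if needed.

Δy* = 57.6

Substituting into the budget: x* = 10 + 0.5·(M − 10·p_x − 10·p_y)/p_x, and y* = 10 + 0.5·(…)/p_y.
Discretionary income = 144 − 10·11 − 10·1 = 24; y* = 10 + 0.5·24/1 = 22.
At M' = 259.2: y* = 79.6. Change: 79.6 − 22 = 57.6.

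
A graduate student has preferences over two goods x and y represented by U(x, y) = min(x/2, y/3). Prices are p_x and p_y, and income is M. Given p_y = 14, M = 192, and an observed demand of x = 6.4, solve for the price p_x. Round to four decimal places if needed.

With perfect complements, no substitution: consume in ratio x:y = 2:3.
Budget: p_x·x + p_y·(3/2)·x = M, so (2·p_x + 3·p_y)·x = 2·M.
Demand: x*(p_x,p_y,M) = 2·M/(2·p_x + 3·p_y), y* = 3·M/(2·p_x + 3·p_y).
Set x* = 6.4 in the demand function and solve for p_x: p_x = 9.

p_x = 9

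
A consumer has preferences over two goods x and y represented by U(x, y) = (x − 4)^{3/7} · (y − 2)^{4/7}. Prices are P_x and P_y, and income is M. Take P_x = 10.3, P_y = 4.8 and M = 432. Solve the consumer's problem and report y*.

MRS = (3/4)·(y−2)/(x−4). Tangency with P_x/P_y gives y−2 = (4/3)·(P_x/P_y)·(x−4).
Substituting into the budget: x* = 4 + 3/7·(M − 4·P_x − 2·P_y)/P_x, and y* = 2 + 4/7·(…)/P_y.
Discretionary income = 432 − 4·10.3 − 2·4.8 = 381.2; y* = 2 + 4/7·381.2/4.8 = 47.381.

y* = 47.381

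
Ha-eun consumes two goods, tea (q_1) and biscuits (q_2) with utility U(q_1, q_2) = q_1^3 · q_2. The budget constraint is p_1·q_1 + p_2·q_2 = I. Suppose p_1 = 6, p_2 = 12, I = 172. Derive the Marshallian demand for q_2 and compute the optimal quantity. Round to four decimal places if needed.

q_2* = 3.5833

Demand: q_1*(p_1,p_2,I) = 0.75·I/p_1 and q_2* = 0.25·I/p_2.
At p_1=6, p_2=12, I=172: q_2* = 0.25·172/12 = 3.5833.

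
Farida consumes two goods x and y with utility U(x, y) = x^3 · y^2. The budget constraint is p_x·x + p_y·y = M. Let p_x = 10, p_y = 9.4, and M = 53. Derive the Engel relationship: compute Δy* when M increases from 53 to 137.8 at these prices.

Δy* = 3.6085

The MRS is (3/2)·y/x. Set MRS = p_x/p_y.
So 3·p_y·y = 2·p_x·x; combined with the budget, a share 0.6 of income goes to x.
Demand: x*(p_x,p_y,M) = 0.6·M/p_x and y* = 0.4·M/p_y.
At p_x=10, p_y=9.4, M=53: y* = 0.4·53/9.4 = 2.2553.
At M' = 137.8: y* = 5.8638. Change: 5.8638 − 2.2553 = 3.6085.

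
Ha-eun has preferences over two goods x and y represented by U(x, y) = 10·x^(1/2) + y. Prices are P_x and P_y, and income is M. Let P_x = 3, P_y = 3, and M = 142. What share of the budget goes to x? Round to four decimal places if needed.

Plugging in: x* = (5·3/3)² = 25, y* = 22.3333.
Expenditure on x: 3·25 = 75; share = 0.5282.

share on x = 0.5282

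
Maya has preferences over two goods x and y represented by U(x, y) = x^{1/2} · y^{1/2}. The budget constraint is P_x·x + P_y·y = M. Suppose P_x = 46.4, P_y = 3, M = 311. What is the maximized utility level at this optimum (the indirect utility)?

MU_x/MU_y = (0.5·y)/(0.5·x); tangency sets this equal to P_x/P_y.
So 0.5·P_y·y = 0.5·P_x·x; combined with the budget, a share 0.5 of income goes to x.
Demand: x*(P_x,P_y,M) = 0.5·M/P_x and y* = 0.5·M/P_y.
At P_x=46.4, P_y=3, M=311: x* = 0.5·311/46.4 = 3.3513, y* = 51.8333.
Utility at the optimum: U(3.3513, 51.8333) = 13.1799.

V = 13.1799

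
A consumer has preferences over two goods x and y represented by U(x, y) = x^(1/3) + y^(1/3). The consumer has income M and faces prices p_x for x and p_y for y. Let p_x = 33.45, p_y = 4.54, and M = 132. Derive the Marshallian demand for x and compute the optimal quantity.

MU_x ∝ x^(-2/3), MU_y ∝ y^(-2/3), so MRS = (y/x)^(2/3) = p_x/p_y.
Hence y/x = (p_x/p_y)^(1/(2/3)), i.e. raised to the 1.5 power.
Substitute y = (y/x)·x into the budget: x* = M/(p_x + p_y·(y/x)).
Numerically y/x = 19.999098, so x* = 132/(33.45 + 4.54·19.999098) = 1.0624.

x* = 1.0624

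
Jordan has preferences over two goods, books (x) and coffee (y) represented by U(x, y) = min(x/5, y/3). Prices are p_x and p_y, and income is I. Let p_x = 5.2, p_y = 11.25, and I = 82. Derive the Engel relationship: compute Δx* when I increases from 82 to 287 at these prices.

Leontief preferences: the optimum is at the kink where x/5 = y/3, i.e. y = (3/5)·x.
Budget: p_x·x + p_y·(3/5)·x = I, so (5·p_x + 3·p_y)·x = 5·I.
Demand: x*(p_x,p_y,I) = 5·I/(5·p_x + 3·p_y), y* = 3·I/(5·p_x + 3·p_y).
Here 5·5.2 + 3·11.25 = 59.75, giving x* = 6.8619.
At I' = 287: x* = 24.0167. Change: 24.0167 − 6.8619 = 17.1548.

Δx* = 17.1548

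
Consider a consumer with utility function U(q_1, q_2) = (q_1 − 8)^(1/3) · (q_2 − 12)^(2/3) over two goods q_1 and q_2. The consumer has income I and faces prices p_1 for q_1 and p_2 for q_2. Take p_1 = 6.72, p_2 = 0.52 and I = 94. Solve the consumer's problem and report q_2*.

Let q_1' = q_1−8, q_2' = q_2−12. MRS = (1/2)·q_2'/q_1' = p_1/p_2.
Substituting into the budget: q_1* = 8 + 1/3·(I − 8·p_1 − 12·p_2)/p_1, and q_2* = 12 + 2/3·(…)/p_2.
Discretionary income = 94 − 8·6.72 − 12·0.52 = 34; q_2* = 12 + 2/3·34/0.52 = 55.5897.

q_2* = 55.5897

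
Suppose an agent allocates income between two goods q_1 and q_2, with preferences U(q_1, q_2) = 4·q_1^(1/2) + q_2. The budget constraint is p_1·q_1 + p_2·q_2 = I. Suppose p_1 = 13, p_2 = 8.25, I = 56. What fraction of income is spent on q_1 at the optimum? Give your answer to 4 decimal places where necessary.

share on q_1 = 0.374

Set MRS = p_1/p_2: 2·q_1^(−1/2) = p_1/p_2.
Solve: √q_1 = 2·p_2/p_1, so q_1*(p_1,p_2) = (2·p_2/p_1)², and q_2* = (I − p_1·q_1*)/p_2.
Plugging in: q_1* = (2·8.25/13)² = 1.6109, q_2* = 4.2494.
Expenditure on q_1: 13·1.6109 = 20.9423; share = 0.374.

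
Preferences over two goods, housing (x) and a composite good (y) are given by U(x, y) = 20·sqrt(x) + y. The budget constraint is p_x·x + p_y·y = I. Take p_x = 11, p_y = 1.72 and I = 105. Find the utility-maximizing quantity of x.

x* = 2.445

Set MRS = p_x/p_y: 10·x^(−1/2) = p_x/p_y.
Solve: √x = 10·p_y/p_x, so x*(p_x,p_y) = (10·p_y/p_x)², and y* = (I − p_x·x*)/p_y.
Plugging in: x* = (10·1.72/11)² = 2.445.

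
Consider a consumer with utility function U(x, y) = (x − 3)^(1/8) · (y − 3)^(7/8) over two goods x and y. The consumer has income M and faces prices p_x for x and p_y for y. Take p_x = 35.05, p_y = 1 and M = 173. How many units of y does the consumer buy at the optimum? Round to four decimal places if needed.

Substituting into the budget: x* = 3 + 0.125·(M − 3·p_x − 3·p_y)/p_x, and y* = 3 + 0.875·(…)/p_y.
Discretionary income = 173 − 3·35.05 − 3·1 = 64.85; y* = 3 + 0.875·64.85/1 = 59.7437.

y* = 59.7437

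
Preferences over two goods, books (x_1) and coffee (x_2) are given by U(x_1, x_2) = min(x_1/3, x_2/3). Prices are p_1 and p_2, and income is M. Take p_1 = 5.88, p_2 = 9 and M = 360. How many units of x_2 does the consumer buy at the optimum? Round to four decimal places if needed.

Here 3·5.88 + 3·9 = 44.64, giving x_2* = 24.1935.

x_2* = 24.1935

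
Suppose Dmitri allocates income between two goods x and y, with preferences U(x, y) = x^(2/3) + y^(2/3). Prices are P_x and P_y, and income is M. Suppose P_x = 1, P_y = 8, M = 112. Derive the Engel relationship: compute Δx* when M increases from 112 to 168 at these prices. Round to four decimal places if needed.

Δx* = 55.1385

Substitute y = (y/x)·x into the budget: x* = M/(P_x + P_y·(y/x)).
Numerically y/x = 0.001953, so x* = 112/(1 + 8·0.001953) = 110.2769.
At M' = 168: x* = 165.4154. Change: 165.4154 − 110.2769 = 55.1385.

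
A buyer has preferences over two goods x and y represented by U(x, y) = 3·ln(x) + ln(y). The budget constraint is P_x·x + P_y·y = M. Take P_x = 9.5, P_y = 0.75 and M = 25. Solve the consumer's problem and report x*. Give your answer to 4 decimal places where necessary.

x* = 1.9737

MU_x/MU_y = (3·y)/(x); tangency sets this equal to P_x/P_y.
Rearranging, P_y·y = (1/3)·P_x·x. Substituting into the budget gives P_x·x·(1 + (1/3)) = M.
Demand: x*(P_x,P_y,M) = 0.75·M/P_x and y* = 0.25·M/P_y.
At P_x=9.5, P_y=0.75, M=25: x* = 0.75·25/9.5 = 1.9737.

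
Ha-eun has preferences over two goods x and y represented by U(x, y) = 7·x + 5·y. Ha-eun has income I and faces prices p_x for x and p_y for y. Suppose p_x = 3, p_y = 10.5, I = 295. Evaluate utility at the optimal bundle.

Perfect substitutes: compare marginal utility per dollar. 7/p_x vs 5/p_y → 2.3333 vs 0.4762.
x gives more utility per dollar, so spend all income on x: x* = I/p_x, y* = 0.
Numerically: x* = 98.3333, y* = 0.
Utility at the optimum: U(98.3333, 0) = 688.3333.

V = 688.3333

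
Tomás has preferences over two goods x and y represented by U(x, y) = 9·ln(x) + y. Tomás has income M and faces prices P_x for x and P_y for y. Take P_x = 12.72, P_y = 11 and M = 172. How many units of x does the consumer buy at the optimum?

At the given prices: x* = 9·11/12.72 = 7.783.

x* = 7.783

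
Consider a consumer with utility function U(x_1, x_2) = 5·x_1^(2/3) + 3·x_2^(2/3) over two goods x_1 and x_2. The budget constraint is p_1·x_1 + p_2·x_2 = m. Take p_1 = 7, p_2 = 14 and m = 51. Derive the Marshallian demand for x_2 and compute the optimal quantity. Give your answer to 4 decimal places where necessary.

MRS = MU_x_1/MU_x_2 = (5/3)·(x_2/x_1)^(1/3). Set equal to p_1/p_2.
Hence x_2/x_1 = ((3/5)·p_1/p_2)^(1/(1/3)), i.e. raised to the 3 power.
With the ratio pinned down, the budget gives x_1* = m/(p_1 + p_2·(x_2/x_1)) and x_2* = (x_2/x_1)·x_1*.
Numerically x_2/x_1 = 0.027, so x_1* = 51/(7 + 14·0.027) = 6.9124 and x_2* = 0.027·6.9124 = 0.1866.

x_2* = 0.1866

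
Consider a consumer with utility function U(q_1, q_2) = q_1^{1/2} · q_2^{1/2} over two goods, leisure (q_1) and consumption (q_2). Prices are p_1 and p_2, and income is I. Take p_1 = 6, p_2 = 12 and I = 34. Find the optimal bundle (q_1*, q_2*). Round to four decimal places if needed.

q_1* = 2.8333, q_2* = 1.4167

The MRS is q_2/q_1. Set MRS = p_1/p_2.
Rearranging, p_2·q_2 = p_1·q_1. Substituting into the budget gives p_1·q_1·(1 + 1) = I.
Demand: q_1*(p_1,p_2,I) = 0.5·I/p_1 and q_2* = 0.5·I/p_2.
At p_1=6, p_2=12, I=34: q_1* = 0.5·34/6 = 2.8333, q_2* = 1.4167.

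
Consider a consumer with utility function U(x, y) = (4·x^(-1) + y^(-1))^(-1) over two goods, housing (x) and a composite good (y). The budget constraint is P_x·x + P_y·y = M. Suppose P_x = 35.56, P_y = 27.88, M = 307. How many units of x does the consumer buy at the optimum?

x* = 5.984

MRS = MU_x/MU_y = 4·(y/x)^(2). Set equal to P_x/P_y.
Hence y/x = ((1/4)·P_x/P_y)^(1/(2)), i.e. raised to the 0.5 power.
With the ratio pinned down, the budget gives x* = M/(P_x + P_y·(y/x)) and y* = (y/x)·x*.
Numerically y/x = 0.564683, so x* = 307/(35.56 + 27.88·0.564683) = 5.984.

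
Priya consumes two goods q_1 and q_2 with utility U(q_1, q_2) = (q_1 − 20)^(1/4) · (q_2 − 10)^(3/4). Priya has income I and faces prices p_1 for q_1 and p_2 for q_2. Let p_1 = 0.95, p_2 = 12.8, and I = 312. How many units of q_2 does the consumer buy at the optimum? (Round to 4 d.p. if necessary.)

Let q_1' = q_1−20, q_2' = q_2−10. MRS = (1/3)·q_2'/q_1' = p_1/p_2.
After buying the subsistence bundle (20, 10), a share 0.25 of the remaining income goes to q_1: q_1* = 20 + 0.25·(I − 20p_1 − 10p_2)/p_1.
Discretionary income = 312 − 20·0.95 − 10·12.8 = 165; q_2* = 10 + 0.75·165/12.8 = 19.668.

q_2* = 19.668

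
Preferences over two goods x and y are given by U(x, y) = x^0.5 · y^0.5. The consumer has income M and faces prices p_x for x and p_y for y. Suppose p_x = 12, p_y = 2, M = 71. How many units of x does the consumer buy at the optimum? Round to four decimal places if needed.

MU_x/MU_y = (0.5·y)/(0.5·x); tangency sets this equal to p_x/p_y.
Rearranging, p_y·y = p_x·x. Substituting into the budget gives p_x·x·(1 + 1) = M.
Demand: x*(p_x,p_y,M) = 0.5·M/p_x and y* = 0.5·M/p_y.
At p_x=12, p_y=2, M=71: x* = 0.5·71/12 = 2.9583.

x* = 2.9583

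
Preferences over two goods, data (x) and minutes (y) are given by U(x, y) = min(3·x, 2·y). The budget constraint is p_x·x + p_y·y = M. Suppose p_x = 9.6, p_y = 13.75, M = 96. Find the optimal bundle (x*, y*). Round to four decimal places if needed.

x* = 3.1762, y* = 4.7643

With perfect complements, no substitution: consume in ratio x:y = 2:3.
Budget: p_x·x + p_y·(3/2)·x = M, so (2·p_x + 3·p_y)·x = 2·M.
Demand: x*(p_x,p_y,M) = 2·M/(2·p_x + 3·p_y), y* = 3·M/(2·p_x + 3·p_y).
Here 2·9.6 + 3·13.75 = 60.45, giving x* = 3.1762 and y* = 4.7643.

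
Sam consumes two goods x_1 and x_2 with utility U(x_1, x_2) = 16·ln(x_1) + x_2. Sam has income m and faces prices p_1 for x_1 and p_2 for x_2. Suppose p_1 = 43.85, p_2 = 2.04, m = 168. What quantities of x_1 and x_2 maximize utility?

MU_x_1 = 16/x_1, MU_x_2 = 1. Tangency: 16/x_1 = p_1/p_2.
So x_1*(p_1,p_2) = 16·p_2/p_1, independent of income; and x_2* = (m − 16·p_2)/p_2.
At the given prices: x_1* = 16·2.04/43.85 = 0.7444, and x_2* = 66.3529.

x_1* = 0.7444, x_2* = 66.3529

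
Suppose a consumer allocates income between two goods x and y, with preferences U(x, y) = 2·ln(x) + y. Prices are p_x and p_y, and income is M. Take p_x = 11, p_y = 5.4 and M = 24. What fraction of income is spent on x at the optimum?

share on x = 0.45

At the given prices: x* = 2·5.4/11 = 0.9818, and y* = 2.4444.
Expenditure on x: 11·0.9818 = 10.8; share = 0.45.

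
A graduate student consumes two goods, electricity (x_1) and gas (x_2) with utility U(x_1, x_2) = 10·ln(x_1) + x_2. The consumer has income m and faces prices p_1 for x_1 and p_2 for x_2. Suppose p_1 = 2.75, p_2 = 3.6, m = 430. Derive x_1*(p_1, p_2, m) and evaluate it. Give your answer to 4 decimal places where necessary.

x_1* = 13.0909

At the given prices: x_1* = 10·3.6/2.75 = 13.0909.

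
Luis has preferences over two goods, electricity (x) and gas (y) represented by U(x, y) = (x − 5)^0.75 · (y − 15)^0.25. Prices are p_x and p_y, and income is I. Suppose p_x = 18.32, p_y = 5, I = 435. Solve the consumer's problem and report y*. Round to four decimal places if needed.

y* = 28.42

Discretionary income = 435 − 5·18.32 − 15·5 = 268.4; y* = 15 + 0.25·268.4/5 = 28.42.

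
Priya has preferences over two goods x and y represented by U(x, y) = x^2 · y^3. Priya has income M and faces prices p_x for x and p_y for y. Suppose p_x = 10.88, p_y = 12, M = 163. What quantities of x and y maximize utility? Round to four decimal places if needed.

x* = 5.9926, y* = 8.15

Tangency: MRS = (2/3)·y/x = p_x/p_y.
Rearranging, p_y·y = (3/2)·p_x·x. Substituting into the budget gives p_x·x·(1 + (3/2)) = M.
Demand: x*(p_x,p_y,M) = 0.4·M/p_x and y* = 0.6·M/p_y.
At p_x=10.88, p_y=12, M=163: x* = 0.4·163/10.88 = 5.9926, y* = 8.15.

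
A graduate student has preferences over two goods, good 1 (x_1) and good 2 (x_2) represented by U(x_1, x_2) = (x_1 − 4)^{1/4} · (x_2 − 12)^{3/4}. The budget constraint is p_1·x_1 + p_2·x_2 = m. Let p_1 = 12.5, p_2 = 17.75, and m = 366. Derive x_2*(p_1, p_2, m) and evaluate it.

x_2* = 16.3521

MRS = (1/3)·(x_2−12)/(x_1−4). Tangency with p_1/p_2 gives x_2−12 = 3·(p_1/p_2)·(x_1−4).
After buying the subsistence bundle (4, 12), a share 0.25 of the remaining income goes to x_1: x_1* = 4 + 0.25·(m − 4p_1 − 12p_2)/p_1.
Discretionary income = 366 − 4·12.5 − 12·17.75 = 103; x_2* = 12 + 0.75·103/17.75 = 16.3521.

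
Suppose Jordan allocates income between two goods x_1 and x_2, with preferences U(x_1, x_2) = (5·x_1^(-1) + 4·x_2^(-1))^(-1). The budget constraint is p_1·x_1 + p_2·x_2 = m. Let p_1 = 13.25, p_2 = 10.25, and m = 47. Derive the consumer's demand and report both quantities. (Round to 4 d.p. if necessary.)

x_1* = 1.9853, x_2* = 2.019

From the CES first-order condition, (5/4)·(x_2/x_1)^(2) = p_1/p_2.
Solve for the ratio: x_2/x_1 = [(4/5)·p_1/p_2]^(0.5).
With the ratio pinned down, the budget gives x_1* = m/(p_1 + p_2·(x_2/x_1)) and x_2* = (x_2/x_1)·x_1*.
Numerically x_2/x_1 = 1.01693, so x_1* = 47/(13.25 + 10.25·1.01693) = 1.9853 and x_2* = 1.01693·1.9853 = 2.019.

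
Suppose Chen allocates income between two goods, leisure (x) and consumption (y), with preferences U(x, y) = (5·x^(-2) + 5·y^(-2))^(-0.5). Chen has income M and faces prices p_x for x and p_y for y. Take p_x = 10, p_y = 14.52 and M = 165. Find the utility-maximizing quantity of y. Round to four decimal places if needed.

y* = 6.3845

From the CES first-order condition, (y/x)^(3) = p_x/p_y.
Hence y/x = (p_x/p_y)^(1/(3)), i.e. raised to the 1/3 power.
Substitute y = (y/x)·x into the budget: x* = M/(p_x + p_y·(y/x)).
Numerically y/x = 0.883103, so x* = 165/(10 + 14.52·0.883103) = 7.2297 and y* = 0.883103·7.2297 = 6.3845.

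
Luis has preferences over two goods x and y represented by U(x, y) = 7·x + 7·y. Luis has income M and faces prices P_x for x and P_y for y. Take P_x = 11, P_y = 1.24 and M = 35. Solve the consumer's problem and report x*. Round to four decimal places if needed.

Numerically: x* = 0, y* = 28.2258.

x* = 0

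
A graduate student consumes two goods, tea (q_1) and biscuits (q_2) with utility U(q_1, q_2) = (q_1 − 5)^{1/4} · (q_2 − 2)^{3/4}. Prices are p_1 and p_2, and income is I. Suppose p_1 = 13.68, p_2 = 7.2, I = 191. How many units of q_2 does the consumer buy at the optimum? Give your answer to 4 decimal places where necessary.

Let q_1' = q_1−5, q_2' = q_2−2. MRS = (1/3)·q_2'/q_1' = p_1/p_2.
Substituting into the budget: q_1* = 5 + 0.25·(I − 5·p_1 − 2·p_2)/p_1, and q_2* = 2 + 0.75·(…)/p_2.
Discretionary income = 191 − 5·13.68 − 2·7.2 = 108.2; q_2* = 2 + 0.75·108.2/7.2 = 13.2708.

q_2* = 13.2708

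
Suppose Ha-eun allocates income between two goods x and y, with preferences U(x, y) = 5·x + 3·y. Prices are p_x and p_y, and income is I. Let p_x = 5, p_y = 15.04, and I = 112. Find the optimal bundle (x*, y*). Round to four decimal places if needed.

Linear utility — the consumer picks whichever good has higher MU/price: 5/5 = 1 vs 3/15.04 = 0.1995.
x gives more utility per dollar, so spend all income on x: x* = I/p_x, y* = 0.
Numerically: x* = 22.4, y* = 0.

x* = 22.4, y* = 0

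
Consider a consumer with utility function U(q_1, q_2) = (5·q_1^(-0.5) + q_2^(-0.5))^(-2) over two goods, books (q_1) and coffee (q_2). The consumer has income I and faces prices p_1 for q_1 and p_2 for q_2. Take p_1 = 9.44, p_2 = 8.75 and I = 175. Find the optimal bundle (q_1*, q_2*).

q_1* = 13.9024, q_2* = 5.0013

MU_q_1 ∝ 5·q_1^(-1.5), MU_q_2 ∝ q_2^(-1.5), so MRS = 5·(q_2/q_1)^(1.5) = p_1/p_2.
Solve for the ratio: q_2/q_1 = [(1/5)·p_1/p_2]^(2/3).
Substitute q_2 = (q_2/q_1)·q_1 into the budget: q_1* = I/(p_1 + p_2·(q_2/q_1)).
Numerically q_2/q_1 = 0.359746, so q_1* = 175/(9.44 + 8.75·0.359746) = 13.9024 and q_2* = 0.359746·13.9024 = 5.0013.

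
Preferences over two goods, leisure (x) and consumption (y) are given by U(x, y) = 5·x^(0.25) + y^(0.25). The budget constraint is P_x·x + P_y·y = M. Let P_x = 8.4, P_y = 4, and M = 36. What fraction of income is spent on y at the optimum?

MRS = MU_x/MU_y = 5·(y/x)^(0.75). Set equal to P_x/P_y.
Solve for the ratio: y/x = [(1/5)·P_x/P_y]^(4/3).
With the ratio pinned down, the budget gives x* = M/(P_x + P_y·(y/x)) and y* = (y/x)·x*.
Numerically y/x = 0.314533, so x* = 36/(8.4 + 4·0.314533) = 3.7274 and y* = 0.314533·3.7274 = 1.1724.
Expenditure on y: 4·1.1724 = 4.6896; share = 0.1303.

share on y = 0.1303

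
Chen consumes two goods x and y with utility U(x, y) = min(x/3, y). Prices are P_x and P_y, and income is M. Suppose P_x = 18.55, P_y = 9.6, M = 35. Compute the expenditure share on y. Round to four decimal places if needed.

Leontief preferences: the optimum is at the kink where x/3 = y/1, i.e. y = (1/3)·x.
Budget: P_x·x + P_y·(1/3)·x = M, so (3·P_x + P_y)·x = 3·M.
Demand: x*(P_x,P_y,M) = 3·M/(3·P_x + P_y), y* = M/(3·P_x + P_y).
Here 3·18.55 + 9.6 = 65.25, giving x* = 1.6092 and y* = 0.5364.
Expenditure on y: 9.6·0.5364 = 5.1494; share = 0.1471.

share on y = 0.1471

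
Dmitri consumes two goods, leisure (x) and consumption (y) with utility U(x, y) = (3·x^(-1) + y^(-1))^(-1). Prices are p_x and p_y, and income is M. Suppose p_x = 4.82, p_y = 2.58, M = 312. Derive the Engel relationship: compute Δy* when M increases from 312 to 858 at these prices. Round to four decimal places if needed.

Δy* = 62.8458

With the ratio pinned down, the budget gives x* = M/(p_x + p_y·(y/x)) and y* = (y/x)·x*.
Numerically y/x = 0.789138, so x* = 312/(4.82 + 2.58·0.789138) = 45.5077 and y* = 0.789138·45.5077 = 35.9119.
At M' = 858: y* = 98.7577. Change: 98.7577 − 35.9119 = 62.8458.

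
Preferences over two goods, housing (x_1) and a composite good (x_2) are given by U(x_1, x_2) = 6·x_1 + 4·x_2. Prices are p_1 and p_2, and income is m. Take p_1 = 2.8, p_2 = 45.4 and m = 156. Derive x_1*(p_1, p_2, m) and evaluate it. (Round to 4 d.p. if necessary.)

x_1* = 55.7143

Perfect substitutes: compare marginal utility per dollar. 6/p_1 vs 4/p_2 → 2.1429 vs 0.0881.
x_1 gives more utility per dollar, so spend all income on x_1: x_1* = m/p_1, x_2* = 0.
Numerically: x_1* = 55.7143, x_2* = 0.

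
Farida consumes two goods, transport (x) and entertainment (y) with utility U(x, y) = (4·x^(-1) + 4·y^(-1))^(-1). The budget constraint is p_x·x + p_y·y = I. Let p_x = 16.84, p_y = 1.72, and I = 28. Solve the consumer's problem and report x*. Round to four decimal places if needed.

x* = 1.26

MU_x ∝ 4·x^(-2), MU_y ∝ 4·y^(-2), so MRS = (y/x)^(2) = p_x/p_y.
Solve for the ratio: y/x = [p_x/p_y]^(0.5).
Substitute y = (y/x)·x into the budget: x* = I/(p_x + p_y·(y/x)).
Numerically y/x = 3.129009, so x* = 28/(16.84 + 1.72·3.129009) = 1.26.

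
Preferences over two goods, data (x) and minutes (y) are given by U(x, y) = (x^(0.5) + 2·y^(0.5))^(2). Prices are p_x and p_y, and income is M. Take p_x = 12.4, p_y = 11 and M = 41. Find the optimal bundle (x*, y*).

From the CES first-order condition, (1/2)·(y/x)^(0.5) = p_x/p_y.
Solve for the ratio: y/x = [2·p_x/p_y]^(2).
Substitute y = (y/x)·x into the budget: x* = M/(p_x + p_y·(y/x)).
Numerically y/x = 5.082975, so x* = 41/(12.4 + 11·5.082975) = 0.6002 and y* = 5.082975·0.6002 = 3.0507.

x* = 0.6002, y* = 3.0507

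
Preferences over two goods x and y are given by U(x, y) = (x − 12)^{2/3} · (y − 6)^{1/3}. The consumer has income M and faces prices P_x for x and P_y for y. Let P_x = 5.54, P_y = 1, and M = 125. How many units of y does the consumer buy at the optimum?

y* = 23.5067

Let x' = x−12, y' = y−6. MRS = 2·y'/x' = P_x/P_y.
After buying the subsistence bundle (12, 6), a share 2/3 of the remaining income goes to x: x* = 12 + 2/3·(M − 12P_x − 6P_y)/P_x.
Discretionary income = 125 − 12·5.54 − 6·1 = 52.52; y* = 6 + 1/3·52.52/1 = 23.5067.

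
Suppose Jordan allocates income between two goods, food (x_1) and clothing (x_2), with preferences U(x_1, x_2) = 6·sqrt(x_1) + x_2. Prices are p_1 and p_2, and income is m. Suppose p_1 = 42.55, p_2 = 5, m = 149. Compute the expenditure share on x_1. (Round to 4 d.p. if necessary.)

share on x_1 = 0.0355

Set MRS = p_1/p_2: 3·x_1^(−1/2) = p_1/p_2.
Solve: √x_1 = 3·p_2/p_1, so x_1*(p_1,p_2) = (3·p_2/p_1)², and x_2* = (m − p_1·x_1*)/p_2.
Plugging in: x_1* = (3·5/42.55)² = 0.1243, x_2* = 28.7424.
Expenditure on x_1: 42.55·0.1243 = 5.2879; share = 0.0355.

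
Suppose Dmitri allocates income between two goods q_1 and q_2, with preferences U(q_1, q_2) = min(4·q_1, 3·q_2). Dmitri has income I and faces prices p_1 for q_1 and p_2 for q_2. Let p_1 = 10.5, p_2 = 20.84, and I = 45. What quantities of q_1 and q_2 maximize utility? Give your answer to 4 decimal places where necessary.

With perfect complements, no substitution: consume in ratio q_1:q_2 = 3:4.
Budget: p_1·q_1 + p_2·(4/3)·q_1 = I, so (3·p_1 + 4·p_2)·q_1 = 3·I.
Demand: q_1*(p_1,p_2,I) = 3·I/(3·p_1 + 4·p_2), q_2* = 4·I/(3·p_1 + 4·p_2).
Here 3·10.5 + 4·20.84 = 114.86, giving q_1* = 1.1753 and q_2* = 1.5671.

q_1* = 1.1753, q_2* = 1.5671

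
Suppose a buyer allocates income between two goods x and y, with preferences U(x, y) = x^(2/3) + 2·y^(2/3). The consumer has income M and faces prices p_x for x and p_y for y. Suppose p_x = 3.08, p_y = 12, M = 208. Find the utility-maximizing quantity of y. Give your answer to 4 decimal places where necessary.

y* = 5.9823

MU_x ∝ x^(-1/3), MU_y ∝ 2·y^(-1/3), so MRS = (1/2)·(y/x)^(1/3) = p_x/p_y.
Hence y/x = (2·p_x/p_y)^(1/(1/3)), i.e. raised to the 3 power.
With the ratio pinned down, the budget gives x* = M/(p_x + p_y·(y/x)) and y* = (y/x)·x*.
Numerically y/x = 0.135269, so x* = 208/(3.08 + 12·0.135269) = 44.2249 and y* = 0.135269·44.2249 = 5.9823.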